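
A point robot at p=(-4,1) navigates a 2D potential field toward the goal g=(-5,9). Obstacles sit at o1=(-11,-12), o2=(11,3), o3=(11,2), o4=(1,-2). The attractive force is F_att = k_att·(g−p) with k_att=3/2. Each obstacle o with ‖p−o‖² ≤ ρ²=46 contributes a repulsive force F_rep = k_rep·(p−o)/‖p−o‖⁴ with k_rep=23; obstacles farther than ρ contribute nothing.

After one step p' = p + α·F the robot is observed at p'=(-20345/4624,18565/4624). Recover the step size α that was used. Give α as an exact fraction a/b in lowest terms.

α = 1/4

F_att = 3/2·(g−p) = 3/2·(-1,8) = (-1.5000,12.0000)
o1: d²=218 > ρ²=46 → inactive
o2: d²=229 > ρ²=46 → inactive
o3: d²=226 > ρ²=46 → inactive
o4: d²=34 ≤ ρ²=46; F_rep = 23·(-5,3)/34² = (-0.0995,0.0597)
F = F_att + ΣF_rep = (-1.5995,12.0597)
Δp = p'−p = (-0.3999,3.0149); α = Δx/Fx = (-1849/4624) / (-1849/1156) = 1/4
check: Δy/Fy = (13941/4624) / (13941/1156) = 1/4 ✓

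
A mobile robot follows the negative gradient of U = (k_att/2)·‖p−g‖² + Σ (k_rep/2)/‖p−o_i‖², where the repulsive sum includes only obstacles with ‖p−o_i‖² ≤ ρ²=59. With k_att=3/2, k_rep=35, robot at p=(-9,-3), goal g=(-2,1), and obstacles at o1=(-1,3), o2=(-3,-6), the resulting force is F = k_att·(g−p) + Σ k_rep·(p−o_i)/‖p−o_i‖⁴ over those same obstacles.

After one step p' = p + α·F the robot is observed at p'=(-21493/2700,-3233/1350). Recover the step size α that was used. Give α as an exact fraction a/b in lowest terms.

F_att = 3/2·(g−p) = 3/2·(7,4) = (10.5000,6.0000)
o1: d²=100 > ρ²=59 → inactive
o2: d²=45 ≤ ρ²=59; F_rep = 35·(-6,3)/45² = (-0.1037,0.0519)
F = F_att + ΣF_rep = (10.3963,6.0519)
Δp = p'−p = (1.0396,0.6052); α = Δx/Fx = (2807/2700) / (2807/270) = 1/10
check: Δy/Fy = (817/1350) / (817/135) = 1/10 ✓

α = 1/10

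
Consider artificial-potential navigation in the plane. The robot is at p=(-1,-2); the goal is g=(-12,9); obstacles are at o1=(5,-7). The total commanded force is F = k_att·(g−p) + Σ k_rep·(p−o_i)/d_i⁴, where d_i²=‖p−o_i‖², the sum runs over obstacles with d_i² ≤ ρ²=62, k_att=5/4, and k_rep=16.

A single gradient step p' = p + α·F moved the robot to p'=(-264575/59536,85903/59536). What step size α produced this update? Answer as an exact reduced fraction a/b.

α = 1/4

F_att = 5/4·(g−p) = 5/4·(-11,11) = (-13.7500,13.7500)
o1: d²=61 ≤ ρ²=62; F_rep = 16·(-6,5)/61² = (-0.0258,0.0215)
F = F_att + ΣF_rep = (-13.7758,13.7715)
Δp = p'−p = (-3.4439,3.4429); α = Δx/Fx = (-205039/59536) / (-205039/14884) = 1/4
check: Δy/Fy = (204975/59536) / (204975/14884) = 1/4 ✓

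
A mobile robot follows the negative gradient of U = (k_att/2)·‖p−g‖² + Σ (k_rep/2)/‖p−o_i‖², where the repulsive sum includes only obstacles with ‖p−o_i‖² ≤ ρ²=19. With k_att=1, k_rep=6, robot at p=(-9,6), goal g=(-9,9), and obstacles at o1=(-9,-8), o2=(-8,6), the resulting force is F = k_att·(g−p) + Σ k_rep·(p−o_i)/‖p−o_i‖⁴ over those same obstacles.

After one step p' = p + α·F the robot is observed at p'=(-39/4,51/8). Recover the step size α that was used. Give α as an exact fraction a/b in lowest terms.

F_att = 1·(g−p) = 1·(0,3) = (0.0000,3.0000)
o1: d²=196 > ρ²=19 → inactive
o2: d²=1 ≤ ρ²=19; F_rep = 6·(-1,0)/1² = (-6.0000,0.0000)
F = F_att + ΣF_rep = (-6.0000,3.0000)
Δp = p'−p = (-0.7500,0.3750); α = Δx/Fx = (-3/4) / (-6) = 1/8
check: Δy/Fy = (3/8) / (3) = 1/8 ✓

α = 1/8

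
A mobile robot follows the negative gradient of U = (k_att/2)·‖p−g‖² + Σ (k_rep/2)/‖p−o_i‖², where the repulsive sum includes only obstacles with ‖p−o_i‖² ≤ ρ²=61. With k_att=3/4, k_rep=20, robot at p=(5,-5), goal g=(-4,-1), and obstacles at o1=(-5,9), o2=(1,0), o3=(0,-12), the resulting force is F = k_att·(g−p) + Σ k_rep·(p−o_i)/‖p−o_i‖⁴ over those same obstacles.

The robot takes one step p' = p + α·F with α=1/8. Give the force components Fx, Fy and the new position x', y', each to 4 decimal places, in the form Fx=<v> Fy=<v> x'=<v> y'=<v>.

F_att = 3/4·(g−p) = 3/4·(-9,4) = (-6.7500,3.0000)
o1: d²=296 > ρ²=61 → inactive
o2: d²=41 ≤ ρ²=61; F_rep = 20·(4,-5)/41² = (0.0476,-0.0595)
o3: d²=74 > ρ²=61 → inactive
F = F_att + ΣF_rep = (-6.7024,2.9405)
p' = p + 1/8·F = (4.1622,-4.6324)

Fx=-6.7024 Fy=2.9405 x'=4.1622 y'=-4.6324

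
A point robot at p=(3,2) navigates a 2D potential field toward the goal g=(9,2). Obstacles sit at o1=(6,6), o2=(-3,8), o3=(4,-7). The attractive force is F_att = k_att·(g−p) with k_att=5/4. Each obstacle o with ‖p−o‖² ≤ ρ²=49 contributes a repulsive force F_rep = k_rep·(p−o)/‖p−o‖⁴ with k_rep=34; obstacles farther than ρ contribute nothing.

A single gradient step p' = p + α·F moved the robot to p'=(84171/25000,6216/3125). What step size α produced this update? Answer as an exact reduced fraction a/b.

α = 1/20

F_att = 5/4·(g−p) = 5/4·(6,0) = (7.5000,0.0000)
o1: d²=25 ≤ ρ²=49; F_rep = 34·(-3,-4)/25² = (-0.1632,-0.2176)
o2: d²=72 > ρ²=49 → inactive
o3: d²=82 > ρ²=49 → inactive
F = F_att + ΣF_rep = (7.3368,-0.2176)
Δp = p'−p = (0.3668,-0.0109); α = Δx/Fx = (9171/25000) / (9171/1250) = 1/20
check: Δy/Fy = (-34/3125) / (-136/625) = 1/20 ✓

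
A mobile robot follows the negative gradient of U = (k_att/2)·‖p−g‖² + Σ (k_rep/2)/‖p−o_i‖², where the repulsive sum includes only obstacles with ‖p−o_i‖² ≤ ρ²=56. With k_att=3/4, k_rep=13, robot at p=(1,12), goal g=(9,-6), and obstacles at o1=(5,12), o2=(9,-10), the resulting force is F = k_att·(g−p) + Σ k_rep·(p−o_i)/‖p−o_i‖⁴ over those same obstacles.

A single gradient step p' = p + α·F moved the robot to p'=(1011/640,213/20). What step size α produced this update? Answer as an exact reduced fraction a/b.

α = 1/10

F_att = 3/4·(g−p) = 3/4·(8,-18) = (6.0000,-13.5000)
o1: d²=16 ≤ ρ²=56; F_rep = 13·(-4,0)/16² = (-0.2031,0.0000)
o2: d²=548 > ρ²=56 → inactive
F = F_att + ΣF_rep = (5.7969,-13.5000)
Δp = p'−p = (0.5797,-1.3500); α = Δx/Fx = (371/640) / (371/64) = 1/10
check: Δy/Fy = (-27/20) / (-27/2) = 1/10 ✓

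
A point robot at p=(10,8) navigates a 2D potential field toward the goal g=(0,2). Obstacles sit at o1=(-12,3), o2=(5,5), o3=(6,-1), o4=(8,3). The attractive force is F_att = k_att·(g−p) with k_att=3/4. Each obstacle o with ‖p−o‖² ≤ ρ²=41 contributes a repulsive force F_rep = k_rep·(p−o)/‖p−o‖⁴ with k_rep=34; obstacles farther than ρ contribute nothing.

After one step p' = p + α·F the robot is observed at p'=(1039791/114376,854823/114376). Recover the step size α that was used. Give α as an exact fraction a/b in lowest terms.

α = 1/8

F_att = 3/4·(g−p) = 3/4·(-10,-6) = (-7.5000,-4.5000)
o1: d²=509 > ρ²=41 → inactive
o2: d²=34 ≤ ρ²=41; F_rep = 34·(5,3)/34² = (0.1471,0.0882)
o3: d²=97 > ρ²=41 → inactive
o4: d²=29 ≤ ρ²=41; F_rep = 34·(2,5)/29² = (0.0809,0.2021)
F = F_att + ΣF_rep = (-7.2721,-4.2096)
Δp = p'−p = (-0.9090,-0.5262); α = Δx/Fx = (-103969/114376) / (-103969/14297) = 1/8
check: Δy/Fy = (-60185/114376) / (-60185/14297) = 1/8 ✓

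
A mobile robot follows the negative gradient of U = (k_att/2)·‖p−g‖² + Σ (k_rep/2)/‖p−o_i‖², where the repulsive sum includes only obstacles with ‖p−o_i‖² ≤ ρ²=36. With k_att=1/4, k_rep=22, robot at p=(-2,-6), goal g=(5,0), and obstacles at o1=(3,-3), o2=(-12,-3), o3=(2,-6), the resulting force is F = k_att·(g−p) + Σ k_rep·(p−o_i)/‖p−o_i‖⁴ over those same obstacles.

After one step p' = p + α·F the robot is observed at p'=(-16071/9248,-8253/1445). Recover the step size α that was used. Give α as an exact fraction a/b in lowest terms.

F_att = 1/4·(g−p) = 1/4·(7,6) = (1.7500,1.5000)
o1: d²=34 ≤ ρ²=36; F_rep = 22·(-5,-3)/34² = (-0.0952,-0.0571)
o2: d²=109 > ρ²=36 → inactive
o3: d²=16 ≤ ρ²=36; F_rep = 22·(-4,0)/16² = (-0.3438,0.0000)
F = F_att + ΣF_rep = (1.3111,1.4429)
Δp = p'−p = (0.2622,0.2886); α = Δx/Fx = (2425/9248) / (12125/9248) = 1/5
check: Δy/Fy = (417/1445) / (417/289) = 1/5 ✓

α = 1/5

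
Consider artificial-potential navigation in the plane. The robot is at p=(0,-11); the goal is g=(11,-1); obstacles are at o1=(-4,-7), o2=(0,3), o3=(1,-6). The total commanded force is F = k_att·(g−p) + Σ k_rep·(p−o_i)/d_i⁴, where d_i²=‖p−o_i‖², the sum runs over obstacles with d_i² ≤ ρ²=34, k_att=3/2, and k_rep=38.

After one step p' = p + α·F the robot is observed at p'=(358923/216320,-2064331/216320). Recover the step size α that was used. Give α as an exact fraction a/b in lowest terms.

α = 1/10

F_att = 3/2·(g−p) = 3/2·(11,10) = (16.5000,15.0000)
o1: d²=32 ≤ ρ²=34; F_rep = 38·(4,-4)/32² = (0.1484,-0.1484)
o2: d²=196 > ρ²=34 → inactive
o3: d²=26 ≤ ρ²=34; F_rep = 38·(-1,-5)/26² = (-0.0562,-0.2811)
F = F_att + ΣF_rep = (16.5922,14.5705)
Δp = p'−p = (1.6592,1.4570); α = Δx/Fx = (358923/216320) / (358923/21632) = 1/10
check: Δy/Fy = (315189/216320) / (315189/21632) = 1/10 ✓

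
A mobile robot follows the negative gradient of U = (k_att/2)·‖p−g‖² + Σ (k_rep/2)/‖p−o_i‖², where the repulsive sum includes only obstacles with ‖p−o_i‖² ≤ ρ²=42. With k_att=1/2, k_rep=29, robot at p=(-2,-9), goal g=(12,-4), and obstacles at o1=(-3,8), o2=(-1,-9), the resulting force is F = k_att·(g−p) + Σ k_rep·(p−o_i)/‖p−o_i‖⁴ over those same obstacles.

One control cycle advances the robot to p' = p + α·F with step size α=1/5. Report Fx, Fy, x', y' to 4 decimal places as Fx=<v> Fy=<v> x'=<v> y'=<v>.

Fx=-22.0000 Fy=2.5000 x'=-6.4000 y'=-8.5000

F_att = 1/2·(g−p) = 1/2·(14,5) = (7.0000,2.5000)
o1: d²=290 > ρ²=42 → inactive
o2: d²=1 ≤ ρ²=42; F_rep = 29·(-1,0)/1² = (-29.0000,0.0000)
F = F_att + ΣF_rep = (-22.0000,2.5000)
p' = p + 1/5·F = (-6.4000,-8.5000)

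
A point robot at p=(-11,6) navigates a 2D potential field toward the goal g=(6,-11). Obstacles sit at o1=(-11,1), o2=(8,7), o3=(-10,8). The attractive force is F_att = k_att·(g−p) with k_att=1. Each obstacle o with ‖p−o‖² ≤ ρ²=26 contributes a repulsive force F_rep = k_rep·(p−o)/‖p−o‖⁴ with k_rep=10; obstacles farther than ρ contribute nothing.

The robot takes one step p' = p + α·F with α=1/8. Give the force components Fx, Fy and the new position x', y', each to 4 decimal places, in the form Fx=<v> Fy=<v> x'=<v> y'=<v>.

Fx=16.6000 Fy=-17.7200 x'=-8.9250 y'=3.7850

F_att = 1·(g−p) = 1·(17,-17) = (17.0000,-17.0000)
o1: d²=25 ≤ ρ²=26; F_rep = 10·(0,5)/25² = (0.0000,0.0800)
o2: d²=362 > ρ²=26 → inactive
o3: d²=5 ≤ ρ²=26; F_rep = 10·(-1,-2)/5² = (-0.4000,-0.8000)
F = F_att + ΣF_rep = (16.6000,-17.7200)
p' = p + 1/8·F = (-8.9250,3.7850)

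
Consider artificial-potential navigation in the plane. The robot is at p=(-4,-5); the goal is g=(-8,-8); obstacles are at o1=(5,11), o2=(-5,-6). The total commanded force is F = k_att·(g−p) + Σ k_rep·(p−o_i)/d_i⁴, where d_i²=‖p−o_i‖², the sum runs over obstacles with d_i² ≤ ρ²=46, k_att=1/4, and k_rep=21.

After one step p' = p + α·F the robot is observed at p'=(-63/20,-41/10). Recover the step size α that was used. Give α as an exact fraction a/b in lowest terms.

F_att = 1/4·(g−p) = 1/4·(-4,-3) = (-1.0000,-0.7500)
o1: d²=337 > ρ²=46 → inactive
o2: d²=2 ≤ ρ²=46; F_rep = 21·(1,1)/2² = (5.2500,5.2500)
F = F_att + ΣF_rep = (4.2500,4.5000)
Δp = p'−p = (0.8500,0.9000); α = Δx/Fx = (17/20) / (17/4) = 1/5
check: Δy/Fy = (9/10) / (9/2) = 1/5 ✓

α = 1/5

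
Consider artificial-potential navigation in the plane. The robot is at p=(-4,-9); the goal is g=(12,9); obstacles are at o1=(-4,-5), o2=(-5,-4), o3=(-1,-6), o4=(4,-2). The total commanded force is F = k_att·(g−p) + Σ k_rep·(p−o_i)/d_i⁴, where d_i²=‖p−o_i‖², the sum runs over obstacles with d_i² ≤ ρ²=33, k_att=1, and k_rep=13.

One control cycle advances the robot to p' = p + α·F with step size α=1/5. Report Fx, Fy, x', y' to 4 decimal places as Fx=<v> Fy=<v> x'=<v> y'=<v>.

F_att = 1·(g−p) = 1·(16,18) = (16.0000,18.0000)
o1: d²=16 ≤ ρ²=33; F_rep = 13·(0,-4)/16² = (0.0000,-0.2031)
o2: d²=26 ≤ ρ²=33; F_rep = 13·(1,-5)/26² = (0.0192,-0.0962)
o3: d²=18 ≤ ρ²=33; F_rep = 13·(-3,-3)/18² = (-0.1204,-0.1204)
o4: d²=113 > ρ²=33 → inactive
F = F_att + ΣF_rep = (15.8989,17.5804)
p' = p + 1/5·F = (-0.8202,-5.4839)

Fx=15.8989 Fy=17.5804 x'=-0.8202 y'=-5.4839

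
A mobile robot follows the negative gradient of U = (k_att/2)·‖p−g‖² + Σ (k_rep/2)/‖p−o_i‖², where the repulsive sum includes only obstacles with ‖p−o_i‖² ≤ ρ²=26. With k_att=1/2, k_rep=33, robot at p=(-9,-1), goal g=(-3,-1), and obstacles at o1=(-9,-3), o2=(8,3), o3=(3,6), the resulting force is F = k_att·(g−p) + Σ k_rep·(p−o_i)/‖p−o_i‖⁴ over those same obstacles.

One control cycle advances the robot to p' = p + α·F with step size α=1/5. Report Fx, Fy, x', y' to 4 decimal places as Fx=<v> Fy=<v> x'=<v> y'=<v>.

Fx=3.0000 Fy=4.1250 x'=-8.4000 y'=-0.1750

F_att = 1/2·(g−p) = 1/2·(6,0) = (3.0000,0.0000)
o1: d²=4 ≤ ρ²=26; F_rep = 33·(0,2)/4² = (0.0000,4.1250)
o2: d²=305 > ρ²=26 → inactive
o3: d²=193 > ρ²=26 → inactive
F = F_att + ΣF_rep = (3.0000,4.1250)
p' = p + 1/5·F = (-8.4000,-0.1750)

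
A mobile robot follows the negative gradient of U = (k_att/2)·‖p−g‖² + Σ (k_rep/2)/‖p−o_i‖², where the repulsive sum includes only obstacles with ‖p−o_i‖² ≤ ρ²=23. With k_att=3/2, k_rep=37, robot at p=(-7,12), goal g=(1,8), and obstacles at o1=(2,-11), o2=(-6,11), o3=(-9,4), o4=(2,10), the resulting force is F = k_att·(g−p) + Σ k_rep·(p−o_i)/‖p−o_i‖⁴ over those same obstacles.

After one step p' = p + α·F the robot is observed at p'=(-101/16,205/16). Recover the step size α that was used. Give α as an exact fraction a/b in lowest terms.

F_att = 3/2·(g−p) = 3/2·(8,-4) = (12.0000,-6.0000)
o1: d²=610 > ρ²=23 → inactive
o2: d²=2 ≤ ρ²=23; F_rep = 37·(-1,1)/2² = (-9.2500,9.2500)
o3: d²=68 > ρ²=23 → inactive
o4: d²=85 > ρ²=23 → inactive
F = F_att + ΣF_rep = (2.7500,3.2500)
Δp = p'−p = (0.6875,0.8125); α = Δx/Fx = (11/16) / (11/4) = 1/4
check: Δy/Fy = (13/16) / (13/4) = 1/4 ✓

α = 1/4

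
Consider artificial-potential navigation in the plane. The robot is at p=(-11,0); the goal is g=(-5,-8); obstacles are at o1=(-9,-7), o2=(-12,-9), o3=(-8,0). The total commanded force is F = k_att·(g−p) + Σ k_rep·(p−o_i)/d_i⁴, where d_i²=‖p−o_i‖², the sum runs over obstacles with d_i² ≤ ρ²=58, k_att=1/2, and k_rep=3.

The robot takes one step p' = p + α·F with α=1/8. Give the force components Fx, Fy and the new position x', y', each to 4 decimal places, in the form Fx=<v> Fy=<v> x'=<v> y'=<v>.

Fx=2.8868 Fy=-3.9925 x'=-10.6392 y'=-0.4991

F_att = 1/2·(g−p) = 1/2·(6,-8) = (3.0000,-4.0000)
o1: d²=53 ≤ ρ²=58; F_rep = 3·(-2,7)/53² = (-0.0021,0.0075)
o2: d²=82 > ρ²=58 → inactive
o3: d²=9 ≤ ρ²=58; F_rep = 3·(-3,0)/9² = (-0.1111,0.0000)
F = F_att + ΣF_rep = (2.8868,-3.9925)
p' = p + 1/8·F = (-10.6392,-0.4991)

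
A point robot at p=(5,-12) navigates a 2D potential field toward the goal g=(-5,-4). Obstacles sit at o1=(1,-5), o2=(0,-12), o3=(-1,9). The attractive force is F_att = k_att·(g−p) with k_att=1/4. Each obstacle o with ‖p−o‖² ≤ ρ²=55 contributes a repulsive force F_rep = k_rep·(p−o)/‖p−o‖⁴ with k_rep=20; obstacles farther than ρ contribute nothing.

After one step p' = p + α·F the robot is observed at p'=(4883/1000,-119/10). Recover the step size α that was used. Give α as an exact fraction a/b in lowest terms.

F_att = 1/4·(g−p) = 1/4·(-10,8) = (-2.5000,2.0000)
o1: d²=65 > ρ²=55 → inactive
o2: d²=25 ≤ ρ²=55; F_rep = 20·(5,0)/25² = (0.1600,0.0000)
o3: d²=477 > ρ²=55 → inactive
F = F_att + ΣF_rep = (-2.3400,2.0000)
Δp = p'−p = (-0.1170,0.1000); α = Δx/Fx = (-117/1000) / (-117/50) = 1/20
check: Δy/Fy = (1/10) / (2) = 1/20 ✓

α = 1/20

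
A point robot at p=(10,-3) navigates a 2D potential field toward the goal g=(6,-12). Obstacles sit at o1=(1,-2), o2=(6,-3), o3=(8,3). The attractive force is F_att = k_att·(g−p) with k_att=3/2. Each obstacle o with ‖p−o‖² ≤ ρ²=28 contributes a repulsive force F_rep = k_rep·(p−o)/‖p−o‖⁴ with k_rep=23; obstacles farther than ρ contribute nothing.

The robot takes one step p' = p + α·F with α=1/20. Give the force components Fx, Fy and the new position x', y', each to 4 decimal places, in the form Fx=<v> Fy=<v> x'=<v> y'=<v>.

F_att = 3/2·(g−p) = 3/2·(-4,-9) = (-6.0000,-13.5000)
o1: d²=82 > ρ²=28 → inactive
o2: d²=16 ≤ ρ²=28; F_rep = 23·(4,0)/16² = (0.3594,0.0000)
o3: d²=40 > ρ²=28 → inactive
F = F_att + ΣF_rep = (-5.6406,-13.5000)
p' = p + 1/20·F = (9.7180,-3.6750)

Fx=-5.6406 Fy=-13.5000 x'=9.7180 y'=-3.6750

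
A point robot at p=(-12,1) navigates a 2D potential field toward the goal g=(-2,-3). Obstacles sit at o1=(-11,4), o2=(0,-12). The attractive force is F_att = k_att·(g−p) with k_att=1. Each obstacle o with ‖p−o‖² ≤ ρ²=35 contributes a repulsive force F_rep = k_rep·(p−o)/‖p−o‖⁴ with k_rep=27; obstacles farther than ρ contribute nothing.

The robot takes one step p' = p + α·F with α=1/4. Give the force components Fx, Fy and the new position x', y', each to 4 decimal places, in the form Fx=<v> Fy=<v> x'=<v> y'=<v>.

Fx=9.7300 Fy=-4.8100 x'=-9.5675 y'=-0.2025

F_att = 1·(g−p) = 1·(10,-4) = (10.0000,-4.0000)
o1: d²=10 ≤ ρ²=35; F_rep = 27·(-1,-3)/10² = (-0.2700,-0.8100)
o2: d²=313 > ρ²=35 → inactive
F = F_att + ΣF_rep = (9.7300,-4.8100)
p' = p + 1/4·F = (-9.5675,-0.2025)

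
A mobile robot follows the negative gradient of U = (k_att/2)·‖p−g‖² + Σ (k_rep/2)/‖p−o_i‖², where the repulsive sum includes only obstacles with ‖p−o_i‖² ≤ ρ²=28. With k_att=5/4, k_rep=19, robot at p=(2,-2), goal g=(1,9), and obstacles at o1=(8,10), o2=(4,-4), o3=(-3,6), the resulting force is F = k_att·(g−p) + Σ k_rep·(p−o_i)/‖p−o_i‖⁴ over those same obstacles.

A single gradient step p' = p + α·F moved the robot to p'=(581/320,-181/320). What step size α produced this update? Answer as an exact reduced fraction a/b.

F_att = 5/4·(g−p) = 5/4·(-1,11) = (-1.2500,13.7500)
o1: d²=180 > ρ²=28 → inactive
o2: d²=8 ≤ ρ²=28; F_rep = 19·(-2,2)/8² = (-0.5938,0.5938)
o3: d²=89 > ρ²=28 → inactive
F = F_att + ΣF_rep = (-1.8438,14.3438)
Δp = p'−p = (-0.1844,1.4344); α = Δx/Fx = (-59/320) / (-59/32) = 1/10
check: Δy/Fy = (459/320) / (459/32) = 1/10 ✓

α = 1/10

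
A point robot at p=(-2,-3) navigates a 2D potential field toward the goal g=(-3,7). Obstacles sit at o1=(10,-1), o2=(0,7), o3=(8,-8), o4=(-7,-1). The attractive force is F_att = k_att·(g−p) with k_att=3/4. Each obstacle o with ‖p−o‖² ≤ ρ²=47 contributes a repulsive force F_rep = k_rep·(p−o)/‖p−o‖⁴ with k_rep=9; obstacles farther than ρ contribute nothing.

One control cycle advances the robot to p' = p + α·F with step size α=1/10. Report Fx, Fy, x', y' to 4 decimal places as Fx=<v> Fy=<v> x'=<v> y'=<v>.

Fx=-0.6965 Fy=7.4786 x'=-2.0696 y'=-2.2521

F_att = 3/4·(g−p) = 3/4·(-1,10) = (-0.7500,7.5000)
o1: d²=148 > ρ²=47 → inactive
o2: d²=104 > ρ²=47 → inactive
o3: d²=125 > ρ²=47 → inactive
o4: d²=29 ≤ ρ²=47; F_rep = 9·(5,-2)/29² = (0.0535,-0.0214)
F = F_att + ΣF_rep = (-0.6965,7.4786)
p' = p + 1/10·F = (-2.0696,-2.2521)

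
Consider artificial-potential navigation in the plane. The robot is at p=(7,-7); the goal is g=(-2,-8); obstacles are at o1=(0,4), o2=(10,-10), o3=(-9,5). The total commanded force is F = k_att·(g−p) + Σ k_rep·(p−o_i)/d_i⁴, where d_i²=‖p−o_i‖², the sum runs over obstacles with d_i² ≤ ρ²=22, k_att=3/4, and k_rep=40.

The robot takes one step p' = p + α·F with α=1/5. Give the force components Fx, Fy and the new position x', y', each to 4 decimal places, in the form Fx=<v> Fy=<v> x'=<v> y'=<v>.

F_att = 3/4·(g−p) = 3/4·(-9,-1) = (-6.7500,-0.7500)
o1: d²=170 > ρ²=22 → inactive
o2: d²=18 ≤ ρ²=22; F_rep = 40·(-3,3)/18² = (-0.3704,0.3704)
o3: d²=400 > ρ²=22 → inactive
F = F_att + ΣF_rep = (-7.1204,-0.3796)
p' = p + 1/5·F = (5.5759,-7.0759)

Fx=-7.1204 Fy=-0.3796 x'=5.5759 y'=-7.0759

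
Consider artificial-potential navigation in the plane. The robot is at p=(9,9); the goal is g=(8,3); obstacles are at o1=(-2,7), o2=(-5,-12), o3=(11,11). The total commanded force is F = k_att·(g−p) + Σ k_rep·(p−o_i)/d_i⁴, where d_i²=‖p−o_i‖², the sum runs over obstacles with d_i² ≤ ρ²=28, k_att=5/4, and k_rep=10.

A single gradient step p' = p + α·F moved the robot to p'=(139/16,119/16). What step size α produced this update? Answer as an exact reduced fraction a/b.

F_att = 5/4·(g−p) = 5/4·(-1,-6) = (-1.2500,-7.5000)
o1: d²=125 > ρ²=28 → inactive
o2: d²=637 > ρ²=28 → inactive
o3: d²=8 ≤ ρ²=28; F_rep = 10·(-2,-2)/8² = (-0.3125,-0.3125)
F = F_att + ΣF_rep = (-1.5625,-7.8125)
Δp = p'−p = (-0.3125,-1.5625); α = Δx/Fx = (-5/16) / (-25/16) = 1/5
check: Δy/Fy = (-25/16) / (-125/16) = 1/5 ✓

α = 1/5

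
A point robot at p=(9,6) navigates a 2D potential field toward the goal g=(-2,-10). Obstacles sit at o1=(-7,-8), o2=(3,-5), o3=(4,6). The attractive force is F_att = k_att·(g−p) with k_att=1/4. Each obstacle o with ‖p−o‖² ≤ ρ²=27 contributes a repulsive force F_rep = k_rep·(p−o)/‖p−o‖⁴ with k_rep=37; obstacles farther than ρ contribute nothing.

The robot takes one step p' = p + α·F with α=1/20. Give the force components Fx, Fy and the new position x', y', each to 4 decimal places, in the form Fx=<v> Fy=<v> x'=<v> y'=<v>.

Fx=-2.4540 Fy=-4.0000 x'=8.8773 y'=5.8000

F_att = 1/4·(g−p) = 1/4·(-11,-16) = (-2.7500,-4.0000)
o1: d²=452 > ρ²=27 → inactive
o2: d²=157 > ρ²=27 → inactive
o3: d²=25 ≤ ρ²=27; F_rep = 37·(5,0)/25² = (0.2960,0.0000)
F = F_att + ΣF_rep = (-2.4540,-4.0000)
p' = p + 1/20·F = (8.8773,5.8000)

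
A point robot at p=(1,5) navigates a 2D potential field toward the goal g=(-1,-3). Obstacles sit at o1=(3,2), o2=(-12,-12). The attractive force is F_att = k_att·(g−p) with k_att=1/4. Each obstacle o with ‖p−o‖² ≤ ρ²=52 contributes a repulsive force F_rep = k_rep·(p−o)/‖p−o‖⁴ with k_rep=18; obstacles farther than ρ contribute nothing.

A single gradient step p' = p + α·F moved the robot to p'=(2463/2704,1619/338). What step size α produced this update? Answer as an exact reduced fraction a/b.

F_att = 1/4·(g−p) = 1/4·(-2,-8) = (-0.5000,-2.0000)
o1: d²=13 ≤ ρ²=52; F_rep = 18·(-2,3)/13² = (-0.2130,0.3195)
o2: d²=458 > ρ²=52 → inactive
F = F_att + ΣF_rep = (-0.7130,-1.6805)
Δp = p'−p = (-0.0891,-0.2101); α = Δx/Fx = (-241/2704) / (-241/338) = 1/8
check: Δy/Fy = (-71/338) / (-284/169) = 1/8 ✓

α = 1/8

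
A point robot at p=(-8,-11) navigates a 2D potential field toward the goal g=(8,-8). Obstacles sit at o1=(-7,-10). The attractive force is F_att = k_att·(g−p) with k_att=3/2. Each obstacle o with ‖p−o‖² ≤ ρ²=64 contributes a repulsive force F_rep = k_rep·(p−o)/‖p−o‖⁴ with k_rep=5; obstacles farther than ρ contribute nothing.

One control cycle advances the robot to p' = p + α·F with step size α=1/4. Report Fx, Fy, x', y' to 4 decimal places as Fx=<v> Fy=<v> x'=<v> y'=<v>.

Fx=22.7500 Fy=3.2500 x'=-2.3125 y'=-10.1875

F_att = 3/2·(g−p) = 3/2·(16,3) = (24.0000,4.5000)
o1: d²=2 ≤ ρ²=64; F_rep = 5·(-1,-1)/2² = (-1.2500,-1.2500)
F = F_att + ΣF_rep = (22.7500,3.2500)
p' = p + 1/4·F = (-2.3125,-10.1875)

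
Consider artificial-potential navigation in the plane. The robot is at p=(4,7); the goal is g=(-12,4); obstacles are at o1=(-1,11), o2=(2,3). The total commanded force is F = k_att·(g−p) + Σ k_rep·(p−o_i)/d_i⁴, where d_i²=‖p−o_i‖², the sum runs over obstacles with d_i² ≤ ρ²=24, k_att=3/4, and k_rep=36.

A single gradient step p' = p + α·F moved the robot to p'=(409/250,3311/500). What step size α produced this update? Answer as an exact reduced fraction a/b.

α = 1/5

F_att = 3/4·(g−p) = 3/4·(-16,-3) = (-12.0000,-2.2500)
o1: d²=41 > ρ²=24 → inactive
o2: d²=20 ≤ ρ²=24; F_rep = 36·(2,4)/20² = (0.1800,0.3600)
F = F_att + ΣF_rep = (-11.8200,-1.8900)
Δp = p'−p = (-2.3640,-0.3780); α = Δx/Fx = (-591/250) / (-591/50) = 1/5
check: Δy/Fy = (-189/500) / (-189/100) = 1/5 ✓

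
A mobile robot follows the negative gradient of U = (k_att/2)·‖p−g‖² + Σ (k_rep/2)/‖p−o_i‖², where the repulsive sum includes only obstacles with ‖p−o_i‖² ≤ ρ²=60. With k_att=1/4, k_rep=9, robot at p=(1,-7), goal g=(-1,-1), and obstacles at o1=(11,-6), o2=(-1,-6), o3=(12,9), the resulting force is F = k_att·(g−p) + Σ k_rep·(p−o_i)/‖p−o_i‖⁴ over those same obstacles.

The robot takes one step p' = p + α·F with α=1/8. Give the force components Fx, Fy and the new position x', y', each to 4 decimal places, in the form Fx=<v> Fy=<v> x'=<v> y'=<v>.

F_att = 1/4·(g−p) = 1/4·(-2,6) = (-0.5000,1.5000)
o1: d²=101 > ρ²=60 → inactive
o2: d²=5 ≤ ρ²=60; F_rep = 9·(2,-1)/5² = (0.7200,-0.3600)
o3: d²=377 > ρ²=60 → inactive
F = F_att + ΣF_rep = (0.2200,1.1400)
p' = p + 1/8·F = (1.0275,-6.8575)

Fx=0.2200 Fy=1.1400 x'=1.0275 y'=-6.8575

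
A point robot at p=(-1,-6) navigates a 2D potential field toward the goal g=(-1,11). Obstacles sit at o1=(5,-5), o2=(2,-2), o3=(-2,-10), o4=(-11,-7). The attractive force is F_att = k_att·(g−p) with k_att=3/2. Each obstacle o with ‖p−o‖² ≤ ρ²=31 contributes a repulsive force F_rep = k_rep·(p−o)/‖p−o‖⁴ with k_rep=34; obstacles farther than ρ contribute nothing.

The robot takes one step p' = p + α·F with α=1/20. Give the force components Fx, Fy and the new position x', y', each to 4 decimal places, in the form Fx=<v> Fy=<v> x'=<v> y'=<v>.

Fx=-0.0456 Fy=25.7530 x'=-1.0023 y'=-4.7124

F_att = 3/2·(g−p) = 3/2·(0,17) = (0.0000,25.5000)
o1: d²=37 > ρ²=31 → inactive
o2: d²=25 ≤ ρ²=31; F_rep = 34·(-3,-4)/25² = (-0.1632,-0.2176)
o3: d²=17 ≤ ρ²=31; F_rep = 34·(1,4)/17² = (0.1176,0.4706)
o4: d²=101 > ρ²=31 → inactive
F = F_att + ΣF_rep = (-0.0456,25.7530)
p' = p + 1/20·F = (-1.0023,-4.7124)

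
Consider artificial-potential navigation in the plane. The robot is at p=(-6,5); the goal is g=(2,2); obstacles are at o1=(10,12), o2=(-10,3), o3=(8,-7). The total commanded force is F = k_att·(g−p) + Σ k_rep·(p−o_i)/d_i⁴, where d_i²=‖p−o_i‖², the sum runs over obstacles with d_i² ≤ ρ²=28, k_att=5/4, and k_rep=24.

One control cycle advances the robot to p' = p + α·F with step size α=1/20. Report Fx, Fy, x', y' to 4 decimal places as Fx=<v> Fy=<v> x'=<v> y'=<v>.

Fx=10.2400 Fy=-3.6300 x'=-5.4880 y'=4.8185

F_att = 5/4·(g−p) = 5/4·(8,-3) = (10.0000,-3.7500)
o1: d²=305 > ρ²=28 → inactive
o2: d²=20 ≤ ρ²=28; F_rep = 24·(4,2)/20² = (0.2400,0.1200)
o3: d²=340 > ρ²=28 → inactive
F = F_att + ΣF_rep = (10.2400,-3.6300)
p' = p + 1/20·F = (-5.4880,4.8185)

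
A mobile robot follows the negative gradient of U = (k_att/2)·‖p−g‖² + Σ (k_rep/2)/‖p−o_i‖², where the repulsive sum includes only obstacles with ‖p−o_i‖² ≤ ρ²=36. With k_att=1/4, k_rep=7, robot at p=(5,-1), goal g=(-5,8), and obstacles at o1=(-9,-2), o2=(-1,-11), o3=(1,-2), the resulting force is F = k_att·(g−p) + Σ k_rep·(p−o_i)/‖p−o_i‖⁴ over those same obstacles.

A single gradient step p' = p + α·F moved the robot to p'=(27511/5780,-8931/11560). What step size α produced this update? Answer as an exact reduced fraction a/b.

α = 1/10

F_att = 1/4·(g−p) = 1/4·(-10,9) = (-2.5000,2.2500)
o1: d²=197 > ρ²=36 → inactive
o2: d²=136 > ρ²=36 → inactive
o3: d²=17 ≤ ρ²=36; F_rep = 7·(4,1)/17² = (0.0969,0.0242)
F = F_att + ΣF_rep = (-2.4031,2.2742)
Δp = p'−p = (-0.2403,0.2274); α = Δx/Fx = (-1389/5780) / (-1389/578) = 1/10
check: Δy/Fy = (2629/11560) / (2629/1156) = 1/10 ✓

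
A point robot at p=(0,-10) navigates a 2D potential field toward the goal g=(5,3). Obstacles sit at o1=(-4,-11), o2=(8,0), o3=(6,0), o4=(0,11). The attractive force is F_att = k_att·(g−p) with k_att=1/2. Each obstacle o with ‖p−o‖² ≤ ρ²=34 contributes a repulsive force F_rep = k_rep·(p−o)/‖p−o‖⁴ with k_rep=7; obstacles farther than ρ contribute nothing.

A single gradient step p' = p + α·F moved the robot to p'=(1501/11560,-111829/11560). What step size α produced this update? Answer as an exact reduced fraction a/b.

F_att = 1/2·(g−p) = 1/2·(5,13) = (2.5000,6.5000)
o1: d²=17 ≤ ρ²=34; F_rep = 7·(4,1)/17² = (0.0969,0.0242)
o2: d²=164 > ρ²=34 → inactive
o3: d²=136 > ρ²=34 → inactive
o4: d²=441 > ρ²=34 → inactive
F = F_att + ΣF_rep = (2.5969,6.5242)
Δp = p'−p = (0.1298,0.3262); α = Δx/Fx = (1501/11560) / (1501/578) = 1/20
check: Δy/Fy = (3771/11560) / (3771/578) = 1/20 ✓

α = 1/20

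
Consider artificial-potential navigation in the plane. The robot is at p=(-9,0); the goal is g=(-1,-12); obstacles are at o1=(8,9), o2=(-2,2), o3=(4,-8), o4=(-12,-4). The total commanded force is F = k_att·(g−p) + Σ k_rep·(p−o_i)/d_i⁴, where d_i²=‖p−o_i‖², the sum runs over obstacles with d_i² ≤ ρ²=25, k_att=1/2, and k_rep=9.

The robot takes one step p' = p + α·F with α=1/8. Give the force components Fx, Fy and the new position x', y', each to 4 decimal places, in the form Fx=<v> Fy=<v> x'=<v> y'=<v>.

Fx=4.0432 Fy=-5.9424 x'=-8.4946 y'=-0.7428

F_att = 1/2·(g−p) = 1/2·(8,-12) = (4.0000,-6.0000)
o1: d²=370 > ρ²=25 → inactive
o2: d²=53 > ρ²=25 → inactive
o3: d²=233 > ρ²=25 → inactive
o4: d²=25 ≤ ρ²=25; F_rep = 9·(3,4)/25² = (0.0432,0.0576)
F = F_att + ΣF_rep = (4.0432,-5.9424)
p' = p + 1/8·F = (-8.4946,-0.7428)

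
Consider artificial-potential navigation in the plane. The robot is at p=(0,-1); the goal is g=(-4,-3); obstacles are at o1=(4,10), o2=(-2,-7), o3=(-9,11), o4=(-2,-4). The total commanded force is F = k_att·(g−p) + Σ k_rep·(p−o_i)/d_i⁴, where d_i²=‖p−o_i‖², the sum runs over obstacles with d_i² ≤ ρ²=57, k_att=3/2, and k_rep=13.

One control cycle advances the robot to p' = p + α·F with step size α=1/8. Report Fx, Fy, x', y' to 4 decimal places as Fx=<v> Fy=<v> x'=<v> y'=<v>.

Fx=-5.8299 Fy=-2.7205 x'=-0.7287 y'=-1.3401

F_att = 3/2·(g−p) = 3/2·(-4,-2) = (-6.0000,-3.0000)
o1: d²=137 > ρ²=57 → inactive
o2: d²=40 ≤ ρ²=57; F_rep = 13·(2,6)/40² = (0.0163,0.0488)
o3: d²=225 > ρ²=57 → inactive
o4: d²=13 ≤ ρ²=57; F_rep = 13·(2,3)/13² = (0.1538,0.2308)
F = F_att + ΣF_rep = (-5.8299,-2.7205)
p' = p + 1/8·F = (-0.7287,-1.3401)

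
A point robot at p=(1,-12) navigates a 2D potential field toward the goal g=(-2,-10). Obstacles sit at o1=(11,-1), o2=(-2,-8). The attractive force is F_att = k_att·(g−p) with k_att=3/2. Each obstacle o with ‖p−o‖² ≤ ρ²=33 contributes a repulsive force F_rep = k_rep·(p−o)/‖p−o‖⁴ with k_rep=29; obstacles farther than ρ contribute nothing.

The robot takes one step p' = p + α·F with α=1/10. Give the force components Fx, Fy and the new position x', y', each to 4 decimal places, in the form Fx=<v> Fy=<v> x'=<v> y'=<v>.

F_att = 3/2·(g−p) = 3/2·(-3,2) = (-4.5000,3.0000)
o1: d²=221 > ρ²=33 → inactive
o2: d²=25 ≤ ρ²=33; F_rep = 29·(3,-4)/25² = (0.1392,-0.1856)
F = F_att + ΣF_rep = (-4.3608,2.8144)
p' = p + 1/10·F = (0.5639,-11.7186)

Fx=-4.3608 Fy=2.8144 x'=0.5639 y'=-11.7186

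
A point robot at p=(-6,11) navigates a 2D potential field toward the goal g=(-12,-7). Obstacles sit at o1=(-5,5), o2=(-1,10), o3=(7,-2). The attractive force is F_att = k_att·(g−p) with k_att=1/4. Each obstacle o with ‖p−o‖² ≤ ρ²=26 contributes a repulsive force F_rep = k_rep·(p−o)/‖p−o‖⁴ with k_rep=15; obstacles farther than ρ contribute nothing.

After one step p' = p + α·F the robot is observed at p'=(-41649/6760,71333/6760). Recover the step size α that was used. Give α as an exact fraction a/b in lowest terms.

F_att = 1/4·(g−p) = 1/4·(-6,-18) = (-1.5000,-4.5000)
o1: d²=37 > ρ²=26 → inactive
o2: d²=26 ≤ ρ²=26; F_rep = 15·(-5,1)/26² = (-0.1109,0.0222)
o3: d²=338 > ρ²=26 → inactive
F = F_att + ΣF_rep = (-1.6109,-4.4778)
Δp = p'−p = (-0.1611,-0.4478); α = Δx/Fx = (-1089/6760) / (-1089/676) = 1/10
check: Δy/Fy = (-3027/6760) / (-3027/676) = 1/10 ✓

α = 1/10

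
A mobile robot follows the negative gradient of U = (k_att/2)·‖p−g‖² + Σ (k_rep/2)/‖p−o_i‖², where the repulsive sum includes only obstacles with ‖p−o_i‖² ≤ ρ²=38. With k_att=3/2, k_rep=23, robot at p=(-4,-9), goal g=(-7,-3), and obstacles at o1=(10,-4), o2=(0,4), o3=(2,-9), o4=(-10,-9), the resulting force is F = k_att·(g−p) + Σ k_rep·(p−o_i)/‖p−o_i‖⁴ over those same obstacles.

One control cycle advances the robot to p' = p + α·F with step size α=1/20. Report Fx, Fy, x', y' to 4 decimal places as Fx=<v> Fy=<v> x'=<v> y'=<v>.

F_att = 3/2·(g−p) = 3/2·(-3,6) = (-4.5000,9.0000)
o1: d²=221 > ρ²=38 → inactive
o2: d²=185 > ρ²=38 → inactive
o3: d²=36 ≤ ρ²=38; F_rep = 23·(-6,0)/36² = (-0.1065,0.0000)
o4: d²=36 ≤ ρ²=38; F_rep = 23·(6,0)/36² = (0.1065,0.0000)
F = F_att + ΣF_rep = (-4.5000,9.0000)
p' = p + 1/20·F = (-4.2250,-8.5500)

Fx=-4.5000 Fy=9.0000 x'=-4.2250 y'=-8.5500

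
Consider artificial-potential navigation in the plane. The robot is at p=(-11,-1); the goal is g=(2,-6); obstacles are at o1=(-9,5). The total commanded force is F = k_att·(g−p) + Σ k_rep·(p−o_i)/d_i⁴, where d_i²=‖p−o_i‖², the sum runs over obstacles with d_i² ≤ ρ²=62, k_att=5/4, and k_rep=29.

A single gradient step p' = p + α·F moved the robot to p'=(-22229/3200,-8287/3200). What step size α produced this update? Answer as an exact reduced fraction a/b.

α = 1/4

F_att = 5/4·(g−p) = 5/4·(13,-5) = (16.2500,-6.2500)
o1: d²=40 ≤ ρ²=62; F_rep = 29·(-2,-6)/40² = (-0.0362,-0.1087)
F = F_att + ΣF_rep = (16.2138,-6.3587)
Δp = p'−p = (4.0534,-1.5897); α = Δx/Fx = (12971/3200) / (12971/800) = 1/4
check: Δy/Fy = (-5087/3200) / (-5087/800) = 1/4 ✓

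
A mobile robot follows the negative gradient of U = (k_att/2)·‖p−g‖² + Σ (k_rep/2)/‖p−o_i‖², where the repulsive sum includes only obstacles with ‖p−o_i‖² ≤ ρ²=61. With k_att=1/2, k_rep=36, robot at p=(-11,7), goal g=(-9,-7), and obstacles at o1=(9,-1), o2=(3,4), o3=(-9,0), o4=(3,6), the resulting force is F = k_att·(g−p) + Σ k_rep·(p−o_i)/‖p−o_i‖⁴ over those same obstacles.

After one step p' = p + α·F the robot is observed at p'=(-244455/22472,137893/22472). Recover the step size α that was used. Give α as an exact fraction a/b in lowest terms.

F_att = 1/2·(g−p) = 1/2·(2,-14) = (1.0000,-7.0000)
o1: d²=464 > ρ²=61 → inactive
o2: d²=205 > ρ²=61 → inactive
o3: d²=53 ≤ ρ²=61; F_rep = 36·(-2,7)/53² = (-0.0256,0.0897)
o4: d²=197 > ρ²=61 → inactive
F = F_att + ΣF_rep = (0.9744,-6.9103)
Δp = p'−p = (0.1218,-0.8638); α = Δx/Fx = (2737/22472) / (2737/2809) = 1/8
check: Δy/Fy = (-19411/22472) / (-19411/2809) = 1/8 ✓

α = 1/8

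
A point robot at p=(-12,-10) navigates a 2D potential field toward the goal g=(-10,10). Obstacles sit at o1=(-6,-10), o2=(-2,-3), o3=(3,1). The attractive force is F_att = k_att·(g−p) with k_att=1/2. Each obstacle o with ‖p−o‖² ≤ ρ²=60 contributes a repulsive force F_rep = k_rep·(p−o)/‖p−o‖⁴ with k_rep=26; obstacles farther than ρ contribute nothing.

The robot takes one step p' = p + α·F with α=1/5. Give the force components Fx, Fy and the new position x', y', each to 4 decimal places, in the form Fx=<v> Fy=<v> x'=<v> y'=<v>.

F_att = 1/2·(g−p) = 1/2·(2,20) = (1.0000,10.0000)
o1: d²=36 ≤ ρ²=60; F_rep = 26·(-6,0)/36² = (-0.1204,0.0000)
o2: d²=149 > ρ²=60 → inactive
o3: d²=346 > ρ²=60 → inactive
F = F_att + ΣF_rep = (0.8796,10.0000)
p' = p + 1/5·F = (-11.8241,-8.0000)

Fx=0.8796 Fy=10.0000 x'=-11.8241 y'=-8.0000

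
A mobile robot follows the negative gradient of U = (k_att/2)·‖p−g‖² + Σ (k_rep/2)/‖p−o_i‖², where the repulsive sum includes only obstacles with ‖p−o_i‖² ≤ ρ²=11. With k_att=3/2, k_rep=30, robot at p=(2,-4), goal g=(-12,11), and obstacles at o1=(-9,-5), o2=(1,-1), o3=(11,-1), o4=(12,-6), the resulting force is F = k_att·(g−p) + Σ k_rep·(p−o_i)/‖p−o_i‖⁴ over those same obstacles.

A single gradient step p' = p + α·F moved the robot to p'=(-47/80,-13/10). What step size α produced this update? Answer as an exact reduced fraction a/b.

α = 1/8

F_att = 3/2·(g−p) = 3/2·(-14,15) = (-21.0000,22.5000)
o1: d²=122 > ρ²=11 → inactive
o2: d²=10 ≤ ρ²=11; F_rep = 30·(1,-3)/10² = (0.3000,-0.9000)
o3: d²=90 > ρ²=11 → inactive
o4: d²=104 > ρ²=11 → inactive
F = F_att + ΣF_rep = (-20.7000,21.6000)
Δp = p'−p = (-2.5875,2.7000); α = Δx/Fx = (-207/80) / (-207/10) = 1/8
check: Δy/Fy = (27/10) / (108/5) = 1/8 ✓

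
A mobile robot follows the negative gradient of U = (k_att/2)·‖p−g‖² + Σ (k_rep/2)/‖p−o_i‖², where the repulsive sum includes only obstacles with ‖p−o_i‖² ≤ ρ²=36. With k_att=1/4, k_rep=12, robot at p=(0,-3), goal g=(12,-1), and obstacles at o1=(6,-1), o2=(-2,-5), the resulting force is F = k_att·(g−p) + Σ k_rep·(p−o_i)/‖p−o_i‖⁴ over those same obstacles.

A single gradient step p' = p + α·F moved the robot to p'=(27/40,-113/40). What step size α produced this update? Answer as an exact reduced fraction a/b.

F_att = 1/4·(g−p) = 1/4·(12,2) = (3.0000,0.5000)
o1: d²=40 > ρ²=36 → inactive
o2: d²=8 ≤ ρ²=36; F_rep = 12·(2,2)/8² = (0.3750,0.3750)
F = F_att + ΣF_rep = (3.3750,0.8750)
Δp = p'−p = (0.6750,0.1750); α = Δx/Fx = (27/40) / (27/8) = 1/5
check: Δy/Fy = (7/40) / (7/8) = 1/5 ✓

α = 1/5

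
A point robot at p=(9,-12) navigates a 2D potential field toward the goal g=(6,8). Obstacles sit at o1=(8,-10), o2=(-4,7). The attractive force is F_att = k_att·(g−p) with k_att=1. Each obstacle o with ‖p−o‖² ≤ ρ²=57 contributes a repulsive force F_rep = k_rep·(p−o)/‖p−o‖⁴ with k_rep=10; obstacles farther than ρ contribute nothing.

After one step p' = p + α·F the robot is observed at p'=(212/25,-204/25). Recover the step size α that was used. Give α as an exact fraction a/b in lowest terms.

F_att = 1·(g−p) = 1·(-3,20) = (-3.0000,20.0000)
o1: d²=5 ≤ ρ²=57; F_rep = 10·(1,-2)/5² = (0.4000,-0.8000)
o2: d²=530 > ρ²=57 → inactive
F = F_att + ΣF_rep = (-2.6000,19.2000)
Δp = p'−p = (-0.5200,3.8400); α = Δx/Fx = (-13/25) / (-13/5) = 1/5
check: Δy/Fy = (96/25) / (96/5) = 1/5 ✓

α = 1/5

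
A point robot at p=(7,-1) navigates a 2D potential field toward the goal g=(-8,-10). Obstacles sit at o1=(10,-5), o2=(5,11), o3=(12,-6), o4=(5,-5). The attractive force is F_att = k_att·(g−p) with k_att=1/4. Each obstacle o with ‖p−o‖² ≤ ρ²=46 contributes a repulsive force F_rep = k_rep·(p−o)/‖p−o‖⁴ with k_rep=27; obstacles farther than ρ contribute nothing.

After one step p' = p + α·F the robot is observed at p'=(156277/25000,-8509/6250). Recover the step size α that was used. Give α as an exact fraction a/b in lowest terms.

F_att = 1/4·(g−p) = 1/4·(-15,-9) = (-3.7500,-2.2500)
o1: d²=25 ≤ ρ²=46; F_rep = 27·(-3,4)/25² = (-0.1296,0.1728)
o2: d²=148 > ρ²=46 → inactive
o3: d²=50 > ρ²=46 → inactive
o4: d²=20 ≤ ρ²=46; F_rep = 27·(2,4)/20² = (0.1350,0.2700)
F = F_att + ΣF_rep = (-3.7446,-1.8072)
Δp = p'−p = (-0.7489,-0.3614); α = Δx/Fx = (-18723/25000) / (-18723/5000) = 1/5
check: Δy/Fy = (-2259/6250) / (-2259/1250) = 1/5 ✓

α = 1/5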